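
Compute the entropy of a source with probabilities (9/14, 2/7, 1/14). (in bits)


H = -sum(p_i * log2(p_i)). Terms: -(9/14)*log2(9/14) = 0.409776; -(2/7)*log2(2/7) = 0.516387; -(1/14)*log2(1/14) = 0.271954. H = 0.409776 + 0.516387 + 0.271954 = 1.1981

1.1981 bits


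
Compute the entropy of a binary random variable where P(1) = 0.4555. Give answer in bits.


H = -p*log2(p) - (1-p)*log2(1-p). -0.4555*log2(0.4555) = 0.516754; -0.5445*log2(0.5445) = 0.477524. H = 0.516754 + 0.477524 = 0.9943

0.9943 bits


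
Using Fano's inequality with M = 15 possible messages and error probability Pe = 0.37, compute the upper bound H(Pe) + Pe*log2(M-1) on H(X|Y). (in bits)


H(Pe) = -Pe*log2(Pe) - (1-Pe)*log2(1-Pe) = -0.37*log2(0.37) - 0.63*log2(0.63) = 0.530729 + 0.419943 = 0.9507. Pe*log2(M-1) = 0.37*log2(14) = 1.408721. Bound = H(Pe) + Pe*log2(M-1) = 0.530729 + 0.419943 + 1.408721 = 2.3594

2.3594 bits


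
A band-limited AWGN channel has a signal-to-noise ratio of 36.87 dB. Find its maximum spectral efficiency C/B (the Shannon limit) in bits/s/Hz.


SNR_linear = 10^(36.87/10) = 4864.0721; C/B = log2(1 + SNR_linear) = log2(1 + 4864.0721) = 12.2482

12.2482 bits/s/Hz


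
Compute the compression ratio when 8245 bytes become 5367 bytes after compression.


Ratio = original / compressed = 8245 / 5367 = 1.5362

1.5362


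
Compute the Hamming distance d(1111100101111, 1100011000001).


Count differing positions: . . ^ ^ ^ ^ ^ ^ . ^ ^ ^ . = 9 differences

9


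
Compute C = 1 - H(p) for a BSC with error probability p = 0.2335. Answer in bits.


H(p) = -p*log2(p) - (1-p)*log2(1-p) = -0.2335*log2(0.2335) - 0.7665*log2(0.7665) = 0.490001 + 0.294062 = 0.7841. C = 1 - H(p) = 1 - 0.7841 = 0.2159

0.2159 bits


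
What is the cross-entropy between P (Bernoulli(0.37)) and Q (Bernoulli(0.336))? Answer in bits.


H(P,Q) = -p*log2(q) - (1-p)*log2(1-q). -0.37*log2(0.336) = 0.582183; -0.63*log2(0.664) = 0.372169. H(P,Q) = 0.582183 + 0.372169 = 0.9544

0.9544 bits


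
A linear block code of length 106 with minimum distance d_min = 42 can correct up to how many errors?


Correction capability = floor((d-1)/2) = floor((42-1)/2) = 20

20 errors


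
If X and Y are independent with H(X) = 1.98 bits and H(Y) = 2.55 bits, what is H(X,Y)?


For independent variables, H(X,Y) = H(X) + H(Y) = 1.98 + 2.55 = 4.53

4.53 bits


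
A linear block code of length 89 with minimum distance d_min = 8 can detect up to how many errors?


Detection capability = d_min - 1 = 8 - 1 = 7

7 errors


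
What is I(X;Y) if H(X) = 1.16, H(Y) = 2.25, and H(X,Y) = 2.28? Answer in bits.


I(X;Y) = H(X) + H(Y) - H(X,Y) = 1.16 + 2.25 - 2.28 = 1.13

1.13 bits


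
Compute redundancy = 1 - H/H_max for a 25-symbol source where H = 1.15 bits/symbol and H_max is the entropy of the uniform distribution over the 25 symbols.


H_max = log2(K) = log2(25) = 4.6439 bits/symbol. Redundancy = 1 - H/H_max = 1 - 1.15/4.6439 = 1 - 0.2476 = 0.7524

0.7524


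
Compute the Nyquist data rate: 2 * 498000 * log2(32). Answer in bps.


Rate = 2 * B * log2(M) = 2 * 498000 * 5.0 = 4980000.0

4980000.0 bps


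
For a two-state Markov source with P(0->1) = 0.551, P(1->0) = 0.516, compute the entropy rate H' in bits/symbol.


Stationary distribution: pi_0 = p10/(p01+p10) = 0.4836, pi_1 = 0.5164. Entropy rate H' = pi_0*H(p01) + pi_1*H(p10) = 0.4836*0.9925 + 0.5164*0.9993 = 0.996

0.996 bits/symbol


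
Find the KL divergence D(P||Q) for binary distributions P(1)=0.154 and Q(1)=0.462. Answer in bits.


KL = p*log2(p/q) + (1-p)*log2((1-p)/(1-q)) = 0.154*log2(0.154/0.462) + 0.846*log2(0.846/0.538) = 0.3084

0.3084 bits


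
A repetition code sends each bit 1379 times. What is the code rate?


Rate = k/n = 1/1379

1/1379


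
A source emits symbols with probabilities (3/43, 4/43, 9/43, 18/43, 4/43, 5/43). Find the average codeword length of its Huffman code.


Huffman construction (repeatedly merge the two least-probable nodes; each merge adds 1 bit to every symbol beneath it): 3/43 + 4/43 = 7/43; 4/43 + 5/43 = 9/43; 7/43 + 9/43 = 16/43; 9/43 + 16/43 = 25/43; 18/43 + 25/43 = 1. Resulting codeword lengths (in the order the probabilities were given): (4, 4, 3, 1, 3, 3). L_avg = sum(p_i * l_i) = 3/43*4 + 4/43*4 + 9/43*3 + 18/43*1 + 4/43*3 + 5/43*3 = 100/43 = 2.3256

2.3256 bits


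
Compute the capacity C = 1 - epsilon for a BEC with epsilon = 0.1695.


C = 1 - epsilon = 1 - 0.1695 = 0.8305

0.8305 bits


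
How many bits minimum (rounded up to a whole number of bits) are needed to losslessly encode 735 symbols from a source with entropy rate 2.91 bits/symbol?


Minimum bits >= n * H = 735 * 2.91 = 2138.85, rounded up to a whole number of bits = 2139

2139 bits


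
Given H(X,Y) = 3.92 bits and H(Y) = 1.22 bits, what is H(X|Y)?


H(X|Y) = H(X,Y) - H(Y) = 3.92 - 1.22 = 2.7

2.7 bits


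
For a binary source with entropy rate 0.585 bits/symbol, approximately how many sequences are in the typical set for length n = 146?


log2|A_typical| = nH = 146 * 0.585 = 85.41, so |A_typical| ~ 2^85.41 = 5.140e+25

5.140e+25


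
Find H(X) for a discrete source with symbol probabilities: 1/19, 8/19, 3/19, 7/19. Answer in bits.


H = -sum(p_i * log2(p_i)). Terms: -(1/19)*log2(1/19) = 0.223575; -(8/19)*log2(8/19) = 0.525443; -(3/19)*log2(3/19) = 0.420468; -(7/19)*log2(7/19) = 0.530737. H = 0.223575 + 0.525443 + 0.420468 + 0.530737 = 1.7002

1.7002 bits


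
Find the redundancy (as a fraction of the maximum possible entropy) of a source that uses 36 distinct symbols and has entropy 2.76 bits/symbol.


H_max = log2(K) = log2(36) = 5.1699 bits/symbol. Redundancy = 1 - H/H_max = 1 - 2.76/5.1699 = 1 - 0.5339 = 0.4661

0.4661


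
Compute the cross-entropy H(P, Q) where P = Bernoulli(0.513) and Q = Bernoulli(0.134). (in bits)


H(P,Q) = -p*log2(q) - (1-p)*log2(1-q). -0.513*log2(0.134) = 1.487544; -0.487*log2(0.866) = 0.101082. H(P,Q) = 1.487544 + 0.101082 = 1.5886

1.5886 bits


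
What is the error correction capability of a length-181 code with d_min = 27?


Correction capability = floor((d-1)/2) = floor((27-1)/2) = 13

13 errors


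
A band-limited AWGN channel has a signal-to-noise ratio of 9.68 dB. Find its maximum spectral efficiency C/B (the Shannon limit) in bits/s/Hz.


SNR_linear = 10^(9.68/10) = 9.2897; C/B = log2(1 + SNR_linear) = log2(1 + 9.2897) = 3.3631

3.3631 bits/s/Hz


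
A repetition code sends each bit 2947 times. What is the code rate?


Rate = k/n = 1/2947

1/2947


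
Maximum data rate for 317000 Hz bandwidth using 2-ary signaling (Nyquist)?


Rate = 2 * B * log2(M) = 2 * 317000 * 1.0 = 634000.0

634000.0 bps


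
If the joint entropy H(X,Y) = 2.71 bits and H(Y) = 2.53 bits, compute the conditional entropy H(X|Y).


H(X|Y) = H(X,Y) - H(Y) = 2.71 - 2.53 = 0.18

0.18 bits


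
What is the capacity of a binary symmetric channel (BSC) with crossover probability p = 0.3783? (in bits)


H(p) = -p*log2(p) - (1-p)*log2(1-p) = -0.3783*log2(0.3783) - 0.6217*log2(0.6217) = 0.530527 + 0.426306 = 0.9568. C = 1 - H(p) = 1 - 0.9568 = 0.0432

0.0432 bits


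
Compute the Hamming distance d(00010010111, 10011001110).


Count differing positions: ^ . . . ^ . ^ ^ . . ^ = 5 differences

5


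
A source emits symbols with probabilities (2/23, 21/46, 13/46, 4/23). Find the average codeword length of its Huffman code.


Huffman construction (repeatedly merge the two least-probable nodes; each merge adds 1 bit to every symbol beneath it): 2/23 + 4/23 = 6/23; 6/23 + 13/46 = 25/46; 21/46 + 25/46 = 1. Resulting codeword lengths (in the order the probabilities were given): (3, 1, 2, 3). L_avg = sum(p_i * l_i) = 2/23*3 + 21/46*1 + 13/46*2 + 4/23*3 = 83/46 = 1.8043

1.8043 bits


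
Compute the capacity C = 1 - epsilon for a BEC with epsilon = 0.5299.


C = 1 - epsilon = 1 - 0.5299 = 0.4701

0.4701 bits


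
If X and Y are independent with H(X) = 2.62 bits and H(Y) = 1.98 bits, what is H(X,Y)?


For independent variables, H(X,Y) = H(X) + H(Y) = 2.62 + 1.98 = 4.6

4.6 bits


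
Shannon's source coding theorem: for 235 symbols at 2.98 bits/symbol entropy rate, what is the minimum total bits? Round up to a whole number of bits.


Minimum bits >= n * H = 235 * 2.98 = 700.3, rounded up to a whole number of bits = 701

701 bits


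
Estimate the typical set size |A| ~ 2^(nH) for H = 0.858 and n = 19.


log2|A_typical| = nH = 19 * 0.858 = 16.302, so |A_typical| ~ 2^16.302 = 8.080e+04

8.080e+04


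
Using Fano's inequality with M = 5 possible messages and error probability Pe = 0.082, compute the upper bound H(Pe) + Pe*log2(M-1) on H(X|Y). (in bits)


H(Pe) = -Pe*log2(Pe) - (1-Pe)*log2(1-Pe) = -0.082*log2(0.082) - 0.918*log2(0.918) = 0.295875 + 0.113312 = 0.4092. Pe*log2(M-1) = 0.082*log2(4) = 0.164000. Bound = H(Pe) + Pe*log2(M-1) = 0.295875 + 0.113312 + 0.164000 = 0.5732

0.5732 bits


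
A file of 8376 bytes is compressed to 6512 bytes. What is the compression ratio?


Ratio = original / compressed = 8376 / 6512 = 1.2862

1.2862


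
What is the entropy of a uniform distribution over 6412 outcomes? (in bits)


H = log2(n) = log2(6412) = 12.6466

12.6466 bits


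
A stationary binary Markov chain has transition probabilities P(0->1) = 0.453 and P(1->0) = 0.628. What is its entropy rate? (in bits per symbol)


Stationary distribution: pi_0 = p10/(p01+p10) = 0.5809, pi_1 = 0.4191. Entropy rate H' = pi_0*H(p01) + pi_1*H(p10) = 0.5809*0.9936 + 0.4191*0.9522 = 0.9763

0.9763 bits/symbol


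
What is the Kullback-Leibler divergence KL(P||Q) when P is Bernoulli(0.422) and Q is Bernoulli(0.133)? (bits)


KL = p*log2(p/q) + (1-p)*log2((1-p)/(1-q)) = 0.422*log2(0.422/0.133) + 0.578*log2(0.578/0.867) = 0.3649

0.3649 bits


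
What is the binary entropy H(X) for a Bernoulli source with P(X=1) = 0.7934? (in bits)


H = -p*log2(p) - (1-p)*log2(1-p). -0.7934*log2(0.7934) = 0.264900; -0.2066*log2(0.2066) = 0.470033. H = 0.264900 + 0.470033 = 0.7349

0.7349 bits


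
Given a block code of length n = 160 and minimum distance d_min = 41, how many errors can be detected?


Detection capability = d_min - 1 = 41 - 1 = 40

40 errors


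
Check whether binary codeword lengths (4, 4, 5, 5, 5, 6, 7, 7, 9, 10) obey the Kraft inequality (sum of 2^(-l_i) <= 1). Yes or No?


Kraft sum = sum(2^(-l_i)) = 0.2529, need <= 1. Result: satisfied (a binary prefix-free code with these lengths exists)

Yes


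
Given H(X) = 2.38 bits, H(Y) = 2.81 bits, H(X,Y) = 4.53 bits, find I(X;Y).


I(X;Y) = H(X) + H(Y) - H(X,Y) = 2.38 + 2.81 - 4.53 = 0.66

0.66 bits


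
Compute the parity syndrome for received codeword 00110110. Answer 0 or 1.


Syndrome = XOR of all bits = 0 XOR 0 XOR 1 XOR 1 XOR 0 XOR 1 XOR 1 XOR 0 = 0

0


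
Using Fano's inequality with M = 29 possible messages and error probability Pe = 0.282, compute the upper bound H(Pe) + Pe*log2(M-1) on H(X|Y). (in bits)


H(Pe) = -Pe*log2(Pe) - (1-Pe)*log2(1-Pe) = -0.282*log2(0.282) - 0.718*log2(0.718) = 0.514998 + 0.343164 = 0.8582. Pe*log2(M-1) = 0.282*log2(28) = 1.355674. Bound = H(Pe) + Pe*log2(M-1) = 0.514998 + 0.343164 + 1.355674 = 2.2138

2.2138 bits


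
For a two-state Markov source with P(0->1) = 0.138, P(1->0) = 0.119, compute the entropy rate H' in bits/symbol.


Stationary distribution: pi_0 = p10/(p01+p10) = 0.463, pi_1 = 0.537. Entropy rate H' = pi_0*H(p01) + pi_1*H(p10) = 0.463*0.579 + 0.537*0.5265 = 0.5508

0.5508 bits/symbol


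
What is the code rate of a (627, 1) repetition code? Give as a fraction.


Rate = k/n = 1/627

1/627


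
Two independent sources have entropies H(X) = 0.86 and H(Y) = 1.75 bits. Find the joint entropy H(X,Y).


For independent variables, H(X,Y) = H(X) + H(Y) = 0.86 + 1.75 = 2.61

2.61 bits


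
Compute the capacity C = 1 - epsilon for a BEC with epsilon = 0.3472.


C = 1 - epsilon = 1 - 0.3472 = 0.6528

0.6528 bits


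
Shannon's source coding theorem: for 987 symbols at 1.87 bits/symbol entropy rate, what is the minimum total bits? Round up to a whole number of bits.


Minimum bits >= n * H = 987 * 1.87 = 1845.69, rounded up to a whole number of bits = 1846

1846 bits


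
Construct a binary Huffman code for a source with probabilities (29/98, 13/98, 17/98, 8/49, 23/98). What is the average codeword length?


Huffman construction (repeatedly merge the two least-probable nodes; each merge adds 1 bit to every symbol beneath it): 13/98 + 8/49 = 29/98; 17/98 + 23/98 = 20/49; 29/98 + 29/98 = 29/49; 20/49 + 29/49 = 1. Resulting codeword lengths (in the order the probabilities were given): (2, 3, 2, 3, 2). L_avg = sum(p_i * l_i) = 29/98*2 + 13/98*3 + 17/98*2 + 8/49*3 + 23/98*2 = 225/98 = 2.2959

2.2959 bits


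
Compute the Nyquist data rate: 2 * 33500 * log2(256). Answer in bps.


Rate = 2 * B * log2(M) = 2 * 33500 * 8.0 = 536000.0

536000.0 bps


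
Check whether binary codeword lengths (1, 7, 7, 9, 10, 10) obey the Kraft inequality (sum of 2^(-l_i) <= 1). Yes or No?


Kraft sum = sum(2^(-l_i)) = 0.5195, need <= 1. Result: satisfied (a binary prefix-free code with these lengths exists)

Yes


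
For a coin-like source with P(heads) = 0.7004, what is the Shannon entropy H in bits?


H = -p*log2(p) - (1-p)*log2(1-p). -0.7004*log2(0.7004) = 0.359830; -0.2996*log2(0.2996) = 0.520972. H = 0.359830 + 0.520972 = 0.8808

0.8808 bits


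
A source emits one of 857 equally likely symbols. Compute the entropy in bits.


H = log2(n) = log2(857) = 9.7432

9.7432 bits


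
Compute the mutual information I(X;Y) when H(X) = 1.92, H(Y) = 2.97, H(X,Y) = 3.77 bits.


I(X;Y) = H(X) + H(Y) - H(X,Y) = 1.92 + 2.97 - 3.77 = 1.12

1.12 bits


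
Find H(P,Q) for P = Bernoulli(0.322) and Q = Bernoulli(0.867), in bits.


H(P,Q) = -p*log2(q) - (1-p)*log2(1-q). -0.322*log2(0.867) = 0.066299; -0.678*log2(0.133) = 1.973320. H(P,Q) = 0.066299 + 1.973320 = 2.0396

2.0396 bits


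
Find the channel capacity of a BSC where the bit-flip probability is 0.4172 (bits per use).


H(p) = -p*log2(p) - (1-p)*log2(1-p) = -0.4172*log2(0.4172) - 0.5828*log2(0.5828) = 0.526168 + 0.453959 = 0.9801. C = 1 - H(p) = 1 - 0.9801 = 0.0199

0.0199 bits


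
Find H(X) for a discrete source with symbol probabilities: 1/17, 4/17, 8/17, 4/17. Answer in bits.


H = -sum(p_i * log2(p_i)). Terms: -(1/17)*log2(1/17) = 0.240439; -(4/17)*log2(4/17) = 0.491168; -(8/17)*log2(8/17) = 0.511747; -(4/17)*log2(4/17) = 0.491168. H = 0.240439 + 0.491168 + 0.511747 + 0.491168 = 1.7345

1.7345 bits


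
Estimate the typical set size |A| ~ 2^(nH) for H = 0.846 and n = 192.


log2|A_typical| = nH = 192 * 0.846 = 162.432, so |A_typical| ~ 2^162.432 = 7.887e+48

7.887e+48


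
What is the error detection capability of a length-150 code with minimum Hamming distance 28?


Detection capability = d_min - 1 = 28 - 1 = 27

27 errors


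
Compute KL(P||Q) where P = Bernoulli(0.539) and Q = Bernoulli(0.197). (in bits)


KL = p*log2(p/q) + (1-p)*log2((1-p)/(1-q)) = 0.539*log2(0.539/0.197) + 0.461*log2(0.461/0.803) = 0.4136

0.4136 bits


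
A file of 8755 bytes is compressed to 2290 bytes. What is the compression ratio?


Ratio = original / compressed = 8755 / 2290 = 3.8231

3.8231


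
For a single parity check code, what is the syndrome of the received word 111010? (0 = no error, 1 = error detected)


Syndrome = XOR of all bits = 1 XOR 1 XOR 1 XOR 0 XOR 1 XOR 0 = 0

0


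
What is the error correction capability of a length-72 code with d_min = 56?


Correction capability = floor((d-1)/2) = floor((56-1)/2) = 27

27 errors


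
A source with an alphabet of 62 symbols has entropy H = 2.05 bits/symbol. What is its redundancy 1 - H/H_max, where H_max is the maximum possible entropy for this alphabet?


H_max = log2(K) = log2(62) = 5.9542 bits/symbol. Redundancy = 1 - H/H_max = 1 - 2.05/5.9542 = 1 - 0.3443 = 0.6557

0.6557


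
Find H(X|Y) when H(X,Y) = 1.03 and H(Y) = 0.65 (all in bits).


H(X|Y) = H(X,Y) - H(Y) = 1.03 - 0.65 = 0.38

0.38 bits


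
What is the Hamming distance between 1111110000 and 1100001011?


Count differing positions: . . ^ ^ ^ ^ ^ . ^ ^ = 7 differences

7


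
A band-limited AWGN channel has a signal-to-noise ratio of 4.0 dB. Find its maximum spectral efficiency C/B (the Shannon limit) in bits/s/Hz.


SNR_linear = 10^(4.0/10) = 2.5119; C/B = log2(1 + SNR_linear) = log2(1 + 2.5119) = 1.8122

1.8122 bits/s/Hz


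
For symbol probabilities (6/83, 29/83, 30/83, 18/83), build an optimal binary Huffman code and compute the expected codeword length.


Huffman construction (repeatedly merge the two least-probable nodes; each merge adds 1 bit to every symbol beneath it): 6/83 + 18/83 = 24/83; 24/83 + 29/83 = 53/83; 30/83 + 53/83 = 1. Resulting codeword lengths (in the order the probabilities were given): (3, 2, 1, 3). L_avg = sum(p_i * l_i) = 6/83*3 + 29/83*2 + 30/83*1 + 18/83*3 = 160/83 = 1.9277

1.9277 bits


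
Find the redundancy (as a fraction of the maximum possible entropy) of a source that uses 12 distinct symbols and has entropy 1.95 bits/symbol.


H_max = log2(K) = log2(12) = 3.585 bits/symbol. Redundancy = 1 - H/H_max = 1 - 1.95/3.585 = 1 - 0.5439 = 0.4561

0.4561


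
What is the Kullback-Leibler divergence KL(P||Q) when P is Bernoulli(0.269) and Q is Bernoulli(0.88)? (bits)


KL = p*log2(p/q) + (1-p)*log2((1-p)/(1-q)) = 0.269*log2(0.269/0.88) + 0.731*log2(0.731/0.12) = 1.4456

1.4456 bits


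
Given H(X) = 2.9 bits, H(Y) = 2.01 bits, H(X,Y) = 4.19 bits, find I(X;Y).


I(X;Y) = H(X) + H(Y) - H(X,Y) = 2.9 + 2.01 - 4.19 = 0.72

0.72 bits


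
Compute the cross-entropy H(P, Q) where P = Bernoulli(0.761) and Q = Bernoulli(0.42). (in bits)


H(P,Q) = -p*log2(q) - (1-p)*log2(1-q). -0.761*log2(0.42) = 0.952421; -0.239*log2(0.58) = 0.187824. H(P,Q) = 0.952421 + 0.187824 = 1.1402

1.1402 bits


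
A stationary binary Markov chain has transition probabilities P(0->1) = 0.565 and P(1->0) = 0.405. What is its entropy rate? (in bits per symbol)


Stationary distribution: pi_0 = p10/(p01+p10) = 0.4175, pi_1 = 0.5825. Entropy rate H' = pi_0*H(p01) + pi_1*H(p10) = 0.4175*0.9878 + 0.5825*0.9738 = 0.9796

0.9796 bits/symbol


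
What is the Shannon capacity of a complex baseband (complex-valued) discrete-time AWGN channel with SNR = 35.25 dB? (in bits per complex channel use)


SNR_linear = 10^(35.25/10) = 3349.6544; C = log2(1 + SNR_linear) = log2(1 + 3349.6544) = 11.7102

11.7102 bits/channel use


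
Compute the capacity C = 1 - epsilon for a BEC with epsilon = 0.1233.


C = 1 - epsilon = 1 - 0.1233 = 0.8767

0.8767 bits


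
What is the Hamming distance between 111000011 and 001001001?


Count differing positions: ^ ^ . . . ^ . ^ . = 4 differences

4


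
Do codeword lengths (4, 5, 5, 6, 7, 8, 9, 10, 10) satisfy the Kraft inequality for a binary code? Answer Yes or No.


Kraft sum = sum(2^(-l_i)) = 0.1562, need <= 1. Result: satisfied (a binary prefix-free code with these lengths exists)

Yes


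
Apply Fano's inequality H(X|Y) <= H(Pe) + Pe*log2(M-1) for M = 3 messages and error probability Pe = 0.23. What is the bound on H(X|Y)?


H(Pe) = -Pe*log2(Pe) - (1-Pe)*log2(1-Pe) = -0.23*log2(0.23) - 0.77*log2(0.77) = 0.487668 + 0.290344 = 0.778. Pe*log2(M-1) = 0.23*log2(2) = 0.230000. Bound = H(Pe) + Pe*log2(M-1) = 0.487668 + 0.290344 + 0.230000 = 1.008

1.008 bits


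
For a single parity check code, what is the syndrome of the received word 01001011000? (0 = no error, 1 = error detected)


Syndrome = XOR of all bits = 0 XOR 1 XOR 0 XOR 0 XOR 1 XOR 0 XOR 1 XOR 1 XOR 0 XOR 0 XOR 0 = 0

0


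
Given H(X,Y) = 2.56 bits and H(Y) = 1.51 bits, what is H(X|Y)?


H(X|Y) = H(X,Y) - H(Y) = 2.56 - 1.51 = 1.05

1.05 bits


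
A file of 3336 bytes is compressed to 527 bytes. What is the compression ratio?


Ratio = original / compressed = 3336 / 527 = 6.3302

6.3302


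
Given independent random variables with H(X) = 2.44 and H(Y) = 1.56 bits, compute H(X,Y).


For independent variables, H(X,Y) = H(X) + H(Y) = 2.44 + 1.56 = 4.0

4.0 bits


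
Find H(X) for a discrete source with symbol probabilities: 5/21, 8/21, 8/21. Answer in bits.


H = -sum(p_i * log2(p_i)). Terms: -(5/21)*log2(5/21) = 0.492950; -(8/21)*log2(8/21) = 0.530407; -(8/21)*log2(8/21) = 0.530407. H = 0.492950 + 0.530407 + 0.530407 = 1.5538

1.5538 bits


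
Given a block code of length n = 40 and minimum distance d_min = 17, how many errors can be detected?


Detection capability = d_min - 1 = 17 - 1 = 16

16 errors


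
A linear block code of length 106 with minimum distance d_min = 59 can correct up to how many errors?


Correction capability = floor((d-1)/2) = floor((59-1)/2) = 29

29 errors


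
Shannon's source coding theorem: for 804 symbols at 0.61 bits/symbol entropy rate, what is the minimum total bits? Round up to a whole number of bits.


Minimum bits >= n * H = 804 * 0.61 = 490.44, rounded up to a whole number of bits = 491

491 bits


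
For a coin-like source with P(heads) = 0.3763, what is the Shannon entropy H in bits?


H = -p*log2(p) - (1-p)*log2(1-p). -0.3763*log2(0.3763) = 0.530600; -0.6237*log2(0.6237) = 0.424787. H = 0.530600 + 0.424787 = 0.9554

0.9554 bits


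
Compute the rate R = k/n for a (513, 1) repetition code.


Rate = k/n = 1/513

1/513


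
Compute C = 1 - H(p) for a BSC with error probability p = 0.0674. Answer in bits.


H(p) = -p*log2(p) - (1-p)*log2(1-p) = -0.0674*log2(0.0674) - 0.9326*log2(0.9326) = 0.262261 + 0.093885 = 0.3561. C = 1 - H(p) = 1 - 0.3561 = 0.6439

0.6439 bits


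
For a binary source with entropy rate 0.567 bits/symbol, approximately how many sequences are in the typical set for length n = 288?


log2|A_typical| = nH = 288 * 0.567 = 163.296, so |A_typical| ~ 2^163.296 = 1.435e+49

1.435e+49


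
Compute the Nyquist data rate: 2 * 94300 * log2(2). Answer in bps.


Rate = 2 * B * log2(M) = 2 * 94300 * 1.0 = 188600.0

188600.0 bps


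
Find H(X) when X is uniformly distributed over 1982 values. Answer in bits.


H = log2(n) = log2(1982) = 10.9527

10.9527 bits


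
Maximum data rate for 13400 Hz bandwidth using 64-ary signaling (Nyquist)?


Rate = 2 * B * log2(M) = 2 * 13400 * 6.0 = 160800.0

160800.0 bps


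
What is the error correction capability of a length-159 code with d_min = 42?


Correction capability = floor((d-1)/2) = floor((42-1)/2) = 20

20 errors


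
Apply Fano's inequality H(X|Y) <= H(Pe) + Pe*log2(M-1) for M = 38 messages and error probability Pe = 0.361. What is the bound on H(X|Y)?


H(Pe) = -Pe*log2(Pe) - (1-Pe)*log2(1-Pe) = -0.361*log2(0.361) - 0.639*log2(0.639) = 0.530644 + 0.412866 = 0.9435. Pe*log2(M-1) = 0.361*log2(37) = 1.880613. Bound = H(Pe) + Pe*log2(M-1) = 0.530644 + 0.412866 + 1.880613 = 2.8241

2.8241 bits


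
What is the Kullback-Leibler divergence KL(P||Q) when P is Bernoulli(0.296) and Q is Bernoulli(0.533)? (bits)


KL = p*log2(p/q) + (1-p)*log2((1-p)/(1-q)) = 0.296*log2(0.296/0.533) + 0.704*log2(0.704/0.467) = 0.1657

0.1657 bits


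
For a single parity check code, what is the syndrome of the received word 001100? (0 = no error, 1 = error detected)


Syndrome = XOR of all bits = 0 XOR 0 XOR 1 XOR 1 XOR 0 XOR 0 = 0

0


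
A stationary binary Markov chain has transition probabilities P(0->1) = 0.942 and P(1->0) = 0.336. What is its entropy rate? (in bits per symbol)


Stationary distribution: pi_0 = p10/(p01+p10) = 0.2629, pi_1 = 0.7371. Entropy rate H' = pi_0*H(p01) + pi_1*H(p10) = 0.2629*0.3195 + 0.7371*0.9209 = 0.7628

0.7628 bits/symbol


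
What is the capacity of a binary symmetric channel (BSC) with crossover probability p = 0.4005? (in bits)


H(p) = -p*log2(p) - (1-p)*log2(1-p) = -0.4005*log2(0.4005) - 0.5995*log2(0.5995) = 0.528710 + 0.442532 = 0.9712. C = 1 - H(p) = 1 - 0.9712 = 0.0288

0.0288 bits


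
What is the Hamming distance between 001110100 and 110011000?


Count differing positions: ^ ^ ^ ^ . ^ ^ . . = 6 differences

6


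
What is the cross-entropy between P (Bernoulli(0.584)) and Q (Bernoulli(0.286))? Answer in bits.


H(P,Q) = -p*log2(q) - (1-p)*log2(1-q). -0.584*log2(0.286) = 1.054653; -0.416*log2(0.714) = 0.202178. H(P,Q) = 1.054653 + 0.202178 = 1.2568

1.2568 bits


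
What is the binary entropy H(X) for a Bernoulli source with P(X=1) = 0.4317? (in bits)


H = -p*log2(p) - (1-p)*log2(1-p). -0.4317*log2(0.4317) = 0.523177; -0.5683*log2(0.5683) = 0.463321. H = 0.523177 + 0.463321 = 0.9865

0.9865 bits


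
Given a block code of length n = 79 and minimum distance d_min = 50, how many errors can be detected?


Detection capability = d_min - 1 = 50 - 1 = 49

49 errors


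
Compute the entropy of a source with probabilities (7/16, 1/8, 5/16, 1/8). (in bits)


H = -sum(p_i * log2(p_i)). Terms: -(7/16)*log2(7/16) = 0.521782; -(1/8)*log2(1/8) = 0.375000; -(5/16)*log2(5/16) = 0.524397; -(1/8)*log2(1/8) = 0.375000. H = 0.521782 + 0.375000 + 0.524397 + 0.375000 = 1.7962

1.7962 bits


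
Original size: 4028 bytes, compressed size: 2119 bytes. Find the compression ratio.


Ratio = original / compressed = 4028 / 2119 = 1.9009

1.9009


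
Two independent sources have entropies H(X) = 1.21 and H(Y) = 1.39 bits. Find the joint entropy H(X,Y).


For independent variables, H(X,Y) = H(X) + H(Y) = 1.21 + 1.39 = 2.6

2.6 bits


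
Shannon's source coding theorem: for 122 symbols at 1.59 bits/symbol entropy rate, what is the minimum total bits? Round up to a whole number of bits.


Minimum bits >= n * H = 122 * 1.59 = 193.98, rounded up to a whole number of bits = 194

194 bits


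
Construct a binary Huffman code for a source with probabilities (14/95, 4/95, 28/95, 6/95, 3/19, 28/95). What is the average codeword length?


Huffman construction (repeatedly merge the two least-probable nodes; each merge adds 1 bit to every symbol beneath it): 4/95 + 6/95 = 2/19; 2/19 + 14/95 = 24/95; 3/19 + 24/95 = 39/95; 28/95 + 28/95 = 56/95; 39/95 + 56/95 = 1. Resulting codeword lengths (in the order the probabilities were given): (3, 4, 2, 4, 2, 2). L_avg = sum(p_i * l_i) = 14/95*3 + 4/95*4 + 28/95*2 + 6/95*4 + 3/19*2 + 28/95*2 = 224/95 = 2.3579

2.3579 bits


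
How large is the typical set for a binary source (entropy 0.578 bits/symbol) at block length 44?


log2|A_typical| = nH = 44 * 0.578 = 25.432, so |A_typical| ~ 2^25.432 = 4.527e+07

4.527e+07


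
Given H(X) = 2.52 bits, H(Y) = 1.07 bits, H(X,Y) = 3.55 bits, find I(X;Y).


I(X;Y) = H(X) + H(Y) - H(X,Y) = 2.52 + 1.07 - 3.55 = 0.04

0.04 bits


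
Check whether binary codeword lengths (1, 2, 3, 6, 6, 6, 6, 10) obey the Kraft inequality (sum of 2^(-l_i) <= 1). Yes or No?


Kraft sum = sum(2^(-l_i)) = 0.9385, need <= 1. Result: satisfied (a binary prefix-free code with these lengths exists)

Yes


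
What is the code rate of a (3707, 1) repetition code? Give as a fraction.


Rate = k/n = 1/3707

1/3707


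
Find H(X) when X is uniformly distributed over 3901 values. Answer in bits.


H = log2(n) = log2(3901) = 11.9296

11.9296 bits


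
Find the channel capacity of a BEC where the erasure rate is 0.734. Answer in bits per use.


C = 1 - epsilon = 1 - 0.734 = 0.266

0.266 bits


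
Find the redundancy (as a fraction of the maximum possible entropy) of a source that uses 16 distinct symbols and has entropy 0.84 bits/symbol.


H_max = log2(K) = log2(16) = 4.0 bits/symbol. Redundancy = 1 - H/H_max = 1 - 0.84/4.0 = 1 - 0.21 = 0.79

0.79


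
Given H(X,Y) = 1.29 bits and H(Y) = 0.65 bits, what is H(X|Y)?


H(X|Y) = H(X,Y) - H(Y) = 1.29 - 0.65 = 0.64

0.64 bits


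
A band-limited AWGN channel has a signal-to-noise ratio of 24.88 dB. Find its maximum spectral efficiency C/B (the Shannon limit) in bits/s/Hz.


SNR_linear = 10^(24.88/10) = 307.6097; C/B = log2(1 + SNR_linear) = log2(1 + 307.6097) = 8.2696

8.2696 bits/s/Hz


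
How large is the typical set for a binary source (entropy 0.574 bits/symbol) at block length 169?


log2|A_typical| = nH = 169 * 0.574 = 97.006, so |A_typical| ~ 2^97.006 = 1.591e+29

1.591e+29


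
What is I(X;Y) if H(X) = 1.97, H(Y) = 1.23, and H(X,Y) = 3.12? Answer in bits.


I(X;Y) = H(X) + H(Y) - H(X,Y) = 1.97 + 1.23 - 3.12 = 0.08

0.08 bits


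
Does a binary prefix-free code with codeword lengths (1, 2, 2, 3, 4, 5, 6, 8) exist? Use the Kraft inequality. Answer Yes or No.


Kraft sum = sum(2^(-l_i)) = 1.2383, need <= 1. Result: violated (a binary prefix-free code with these lengths cannot exist)

No


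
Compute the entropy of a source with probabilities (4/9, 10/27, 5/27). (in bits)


H = -sum(p_i * log2(p_i)). Terms: -(4/9)*log2(4/9) = 0.519967; -(10/27)*log2(10/27) = 0.530726; -(5/27)*log2(5/27) = 0.450548. H = 0.519967 + 0.530726 + 0.450548 = 1.5012

1.5012 bits


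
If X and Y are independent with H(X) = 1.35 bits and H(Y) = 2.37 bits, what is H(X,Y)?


For independent variables, H(X,Y) = H(X) + H(Y) = 1.35 + 2.37 = 3.72

3.72 bits


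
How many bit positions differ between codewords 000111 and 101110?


Count differing positions: ^ . ^ . . ^ = 3 differences

3


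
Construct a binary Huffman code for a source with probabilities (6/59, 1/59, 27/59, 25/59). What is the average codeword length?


Huffman construction (repeatedly merge the two least-probable nodes; each merge adds 1 bit to every symbol beneath it): 1/59 + 6/59 = 7/59; 7/59 + 25/59 = 32/59; 27/59 + 32/59 = 1. Resulting codeword lengths (in the order the probabilities were given): (3, 3, 1, 2). L_avg = sum(p_i * l_i) = 6/59*3 + 1/59*3 + 27/59*1 + 25/59*2 = 98/59 = 1.661

1.661 bits


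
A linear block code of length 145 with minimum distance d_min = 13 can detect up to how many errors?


Detection capability = d_min - 1 = 13 - 1 = 12

12 errors


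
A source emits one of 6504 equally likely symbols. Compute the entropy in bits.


H = log2(n) = log2(6504) = 12.6671

12.6671 bits


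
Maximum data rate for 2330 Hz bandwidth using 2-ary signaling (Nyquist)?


Rate = 2 * B * log2(M) = 2 * 2330 * 1.0 = 4660.0

4660.0 bps


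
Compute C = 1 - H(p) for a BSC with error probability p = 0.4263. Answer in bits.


H(p) = -p*log2(p) - (1-p)*log2(1-p) = -0.4263*log2(0.4263) - 0.5737*log2(0.5737) = 0.524374 + 0.459896 = 0.9843. C = 1 - H(p) = 1 - 0.9843 = 0.0157

0.0157 bits


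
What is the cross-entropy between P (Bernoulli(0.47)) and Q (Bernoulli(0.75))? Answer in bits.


H(P,Q) = -p*log2(q) - (1-p)*log2(1-q). -0.47*log2(0.75) = 0.195068; -0.53*log2(0.25) = 1.060000. H(P,Q) = 0.195068 + 1.060000 = 1.2551

1.2551 bits


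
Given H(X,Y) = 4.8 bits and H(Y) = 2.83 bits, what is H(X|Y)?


H(X|Y) = H(X,Y) - H(Y) = 4.8 - 2.83 = 1.97

1.97 bits


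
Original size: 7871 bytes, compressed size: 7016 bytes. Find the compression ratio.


Ratio = original / compressed = 7871 / 7016 = 1.1219

1.1219


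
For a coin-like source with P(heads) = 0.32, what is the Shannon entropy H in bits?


H = -p*log2(p) - (1-p)*log2(1-p). -0.32*log2(0.32) = 0.526034; -0.68*log2(0.68) = 0.378347. H = 0.526034 + 0.378347 = 0.9044

0.9044 bits


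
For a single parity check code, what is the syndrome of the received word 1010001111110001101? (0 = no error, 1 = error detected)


Syndrome = XOR of all bits = 1 XOR 0 XOR 1 XOR 0 XOR 0 XOR 0 XOR 1 XOR 1 XOR 1 XOR 1 XOR 1 XOR 1 XOR 0 XOR 0 XOR 0 XOR 1 XOR 1 XOR 0 XOR 1 = 1

1


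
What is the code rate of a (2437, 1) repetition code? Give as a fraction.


Rate = k/n = 1/2437

1/2437


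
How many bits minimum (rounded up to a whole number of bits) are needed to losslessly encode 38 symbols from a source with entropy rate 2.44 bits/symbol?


Minimum bits >= n * H = 38 * 2.44 = 92.72, rounded up to a whole number of bits = 93

93 bits


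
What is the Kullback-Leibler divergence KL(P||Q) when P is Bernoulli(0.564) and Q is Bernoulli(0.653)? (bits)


KL = p*log2(p/q) + (1-p)*log2((1-p)/(1-q)) = 0.564*log2(0.564/0.653) + 0.436*log2(0.436/0.347) = 0.0244

0.0244 bits


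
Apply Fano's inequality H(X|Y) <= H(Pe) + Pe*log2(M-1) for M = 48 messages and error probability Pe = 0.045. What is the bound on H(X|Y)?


H(Pe) = -Pe*log2(Pe) - (1-Pe)*log2(1-Pe) = -0.045*log2(0.045) - 0.955*log2(0.955) = 0.201327 + 0.063438 = 0.2648. Pe*log2(M-1) = 0.045*log2(47) = 0.249956. Bound = H(Pe) + Pe*log2(M-1) = 0.201327 + 0.063438 + 0.249956 = 0.5147

0.5147 bits


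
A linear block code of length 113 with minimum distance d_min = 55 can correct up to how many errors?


Correction capability = floor((d-1)/2) = floor((55-1)/2) = 27

27 errors


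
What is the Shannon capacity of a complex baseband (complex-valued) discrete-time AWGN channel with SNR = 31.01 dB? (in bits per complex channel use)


SNR_linear = 10^(31.01/10) = 1261.8275; C = log2(1 + SNR_linear) = log2(1 + 1261.8275) = 10.3024

10.3024 bits/channel use


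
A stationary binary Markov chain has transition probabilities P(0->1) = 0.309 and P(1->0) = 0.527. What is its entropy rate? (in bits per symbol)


Stationary distribution: pi_0 = p10/(p01+p10) = 0.6304, pi_1 = 0.3696. Entropy rate H' = pi_0*H(p01) + pi_1*H(p10) = 0.6304*0.892 + 0.3696*0.9979 = 0.9312

0.9312 bits/symbol


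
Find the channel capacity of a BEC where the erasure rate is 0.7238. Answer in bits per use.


C = 1 - epsilon = 1 - 0.7238 = 0.2762

0.2762 bits


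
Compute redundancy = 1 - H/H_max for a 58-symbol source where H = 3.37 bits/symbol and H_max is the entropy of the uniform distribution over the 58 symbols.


H_max = log2(K) = log2(58) = 5.858 bits/symbol. Redundancy = 1 - H/H_max = 1 - 3.37/5.858 = 1 - 0.5753 = 0.4247

0.4247


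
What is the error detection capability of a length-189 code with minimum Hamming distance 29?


Detection capability = d_min - 1 = 29 - 1 = 28

28 errors


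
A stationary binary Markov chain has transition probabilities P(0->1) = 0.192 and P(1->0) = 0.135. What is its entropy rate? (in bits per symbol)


Stationary distribution: pi_0 = p10/(p01+p10) = 0.4128, pi_1 = 0.5872. Entropy rate H' = pi_0*H(p01) + pi_1*H(p10) = 0.4128*0.7056 + 0.5872*0.571 = 0.6266

0.6266 bits/symbol


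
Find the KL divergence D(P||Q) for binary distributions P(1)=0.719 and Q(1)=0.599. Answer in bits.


KL = p*log2(p/q) + (1-p)*log2((1-p)/(1-q)) = 0.719*log2(0.719/0.599) + 0.281*log2(0.281/0.401) = 0.0452

0.0452 bits


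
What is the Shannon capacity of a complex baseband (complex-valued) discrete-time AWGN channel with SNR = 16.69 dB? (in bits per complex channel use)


SNR_linear = 10^(16.69/10) = 46.6659; C = log2(1 + SNR_linear) = log2(1 + 46.6659) = 5.5749

5.5749 bits/channel use


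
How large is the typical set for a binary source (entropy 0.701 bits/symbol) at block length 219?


log2|A_typical| = nH = 219 * 0.701 = 153.519, so |A_typical| ~ 2^153.519 = 1.636e+46

1.636e+46


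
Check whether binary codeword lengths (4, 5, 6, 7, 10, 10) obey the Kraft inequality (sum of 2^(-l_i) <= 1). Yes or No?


Kraft sum = sum(2^(-l_i)) = 0.1191, need <= 1. Result: satisfied (a binary prefix-free code with these lengths exists)

Yes


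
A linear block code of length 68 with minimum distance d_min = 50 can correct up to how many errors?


Correction capability = floor((d-1)/2) = floor((50-1)/2) = 24

24 errors


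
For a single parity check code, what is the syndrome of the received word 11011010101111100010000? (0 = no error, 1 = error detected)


Syndrome = XOR of all bits = 1 XOR 1 XOR 0 XOR 1 XOR 1 XOR 0 XOR 1 XOR 0 XOR 1 XOR 0 XOR 1 XOR 1 XOR 1 XOR 1 XOR 1 XOR 0 XOR 0 XOR 0 XOR 1 XOR 0 XOR 0 XOR 0 XOR 0 = 0

0


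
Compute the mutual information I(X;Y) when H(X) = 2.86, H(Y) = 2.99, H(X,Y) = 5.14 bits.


I(X;Y) = H(X) + H(Y) - H(X,Y) = 2.86 + 2.99 - 5.14 = 0.71

0.71 bits


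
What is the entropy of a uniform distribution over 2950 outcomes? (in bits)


H = log2(n) = log2(2950) = 11.5265

11.5265 bits


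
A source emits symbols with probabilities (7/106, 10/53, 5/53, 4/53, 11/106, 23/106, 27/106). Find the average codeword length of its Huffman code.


Huffman construction (repeatedly merge the two least-probable nodes; each merge adds 1 bit to every symbol beneath it): 7/106 + 4/53 = 15/106; 5/53 + 11/106 = 21/106; 15/106 + 10/53 = 35/106; 21/106 + 23/106 = 22/53; 27/106 + 35/106 = 31/53; 22/53 + 31/53 = 1. Resulting codeword lengths (in the order the probabilities were given): (4, 3, 3, 4, 3, 2, 2). L_avg = sum(p_i * l_i) = 7/106*4 + 10/53*3 + 5/53*3 + 4/53*4 + 11/106*3 + 23/106*2 + 27/106*2 = 283/106 = 2.6698

2.6698 bits


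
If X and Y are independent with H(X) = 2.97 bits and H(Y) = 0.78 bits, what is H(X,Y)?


For independent variables, H(X,Y) = H(X) + H(Y) = 2.97 + 0.78 = 3.75

3.75 bits


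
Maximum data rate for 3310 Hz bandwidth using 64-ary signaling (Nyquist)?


Rate = 2 * B * log2(M) = 2 * 3310 * 6.0 = 39720.0

39720.0 bps


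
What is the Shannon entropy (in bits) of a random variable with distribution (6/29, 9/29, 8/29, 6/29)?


H = -sum(p_i * log2(p_i)). Terms: -(6/29)*log2(6/29) = 0.470280; -(9/29)*log2(9/29) = 0.523879; -(8/29)*log2(8/29) = 0.512546; -(6/29)*log2(6/29) = 0.470280. H = 0.470280 + 0.523879 + 0.512546 + 0.470280 = 1.977

1.977 bits


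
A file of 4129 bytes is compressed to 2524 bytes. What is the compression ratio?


Ratio = original / compressed = 4129 / 2524 = 1.6359

1.6359


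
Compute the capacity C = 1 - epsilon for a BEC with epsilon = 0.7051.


C = 1 - epsilon = 1 - 0.7051 = 0.2949

0.2949 bits


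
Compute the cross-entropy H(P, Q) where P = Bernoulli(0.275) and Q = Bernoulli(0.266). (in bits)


H(P,Q) = -p*log2(q) - (1-p)*log2(1-q). -0.275*log2(0.266) = 0.525388; -0.725*log2(0.734) = 0.323457. H(P,Q) = 0.525388 + 0.323457 = 0.8488

0.8488 bits


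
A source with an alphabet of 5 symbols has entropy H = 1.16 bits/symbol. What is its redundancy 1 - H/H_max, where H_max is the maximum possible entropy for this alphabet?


H_max = log2(K) = log2(5) = 2.3219 bits/symbol. Redundancy = 1 - H/H_max = 1 - 1.16/2.3219 = 1 - 0.4996 = 0.5004

0.5004


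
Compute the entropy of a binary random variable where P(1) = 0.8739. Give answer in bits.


H = -p*log2(p) - (1-p)*log2(1-p). -0.8739*log2(0.8739) = 0.169939; -0.1261*log2(0.1261) = 0.376706. H = 0.169939 + 0.376706 = 0.5466

0.5466 bits


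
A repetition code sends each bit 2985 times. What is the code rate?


Rate = k/n = 1/2985

1/2985


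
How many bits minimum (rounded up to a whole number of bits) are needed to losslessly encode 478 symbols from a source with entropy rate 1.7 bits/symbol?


Minimum bits >= n * H = 478 * 1.7 = 812.6, rounded up to a whole number of bits = 813

813 bits


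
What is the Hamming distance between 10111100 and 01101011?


Count differing positions: ^ ^ . ^ . ^ ^ ^ = 6 differences

6


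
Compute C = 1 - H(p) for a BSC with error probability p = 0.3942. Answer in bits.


H(p) = -p*log2(p) - (1-p)*log2(1-p) = -0.3942*log2(0.3942) - 0.6058*log2(0.6058) = 0.529411 + 0.438046 = 0.9675. C = 1 - H(p) = 1 - 0.9675 = 0.0325

0.0325 bits


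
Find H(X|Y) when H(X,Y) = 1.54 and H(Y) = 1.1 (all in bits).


H(X|Y) = H(X,Y) - H(Y) = 1.54 - 1.1 = 0.44

0.44 bits


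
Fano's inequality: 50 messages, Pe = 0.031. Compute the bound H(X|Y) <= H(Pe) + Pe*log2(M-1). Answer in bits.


H(Pe) = -Pe*log2(Pe) - (1-Pe)*log2(1-Pe) = -0.031*log2(0.031) - 0.969*log2(0.969) = 0.155359 + 0.044023 = 0.1994. Pe*log2(M-1) = 0.031*log2(49) = 0.174056. Bound = H(Pe) + Pe*log2(M-1) = 0.155359 + 0.044023 + 0.174056 = 0.3734

0.3734 bits


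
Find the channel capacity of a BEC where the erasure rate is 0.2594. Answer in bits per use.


C = 1 - epsilon = 1 - 0.2594 = 0.7406

0.7406 bits
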